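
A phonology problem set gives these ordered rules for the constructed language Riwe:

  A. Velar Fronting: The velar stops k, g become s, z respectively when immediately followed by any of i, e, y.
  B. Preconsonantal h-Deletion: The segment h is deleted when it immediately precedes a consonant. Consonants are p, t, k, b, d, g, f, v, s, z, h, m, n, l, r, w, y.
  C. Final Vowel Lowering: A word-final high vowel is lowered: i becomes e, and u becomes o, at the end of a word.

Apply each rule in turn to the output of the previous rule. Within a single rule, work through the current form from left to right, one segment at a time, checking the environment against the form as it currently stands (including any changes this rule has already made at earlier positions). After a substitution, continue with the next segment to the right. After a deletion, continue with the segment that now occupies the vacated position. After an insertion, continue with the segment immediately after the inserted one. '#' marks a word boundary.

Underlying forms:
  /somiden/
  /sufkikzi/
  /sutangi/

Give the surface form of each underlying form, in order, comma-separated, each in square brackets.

/somiden/:
  A Velar Fronting: no change — [somiden]
  B Preconsonantal h-Deletion: no change — [somiden]
  C Final Vowel Lowering: no change — [somiden]
/sufkikzi/:
  A Velar Fronting: [sufkikzi] → [sufsikzi]
  B Preconsonantal h-Deletion: no change — [sufsikzi]
  C Final Vowel Lowering: [sufsikzi] → [sufsikze]
/sutangi/:
  A Velar Fronting: [sutangi] → [sutanzi]
  B Preconsonantal h-Deletion: no change — [sutanzi]
  C Final Vowel Lowering: [sutanzi] → [sutanze]

[somiden], [sufsikze], [sutanze]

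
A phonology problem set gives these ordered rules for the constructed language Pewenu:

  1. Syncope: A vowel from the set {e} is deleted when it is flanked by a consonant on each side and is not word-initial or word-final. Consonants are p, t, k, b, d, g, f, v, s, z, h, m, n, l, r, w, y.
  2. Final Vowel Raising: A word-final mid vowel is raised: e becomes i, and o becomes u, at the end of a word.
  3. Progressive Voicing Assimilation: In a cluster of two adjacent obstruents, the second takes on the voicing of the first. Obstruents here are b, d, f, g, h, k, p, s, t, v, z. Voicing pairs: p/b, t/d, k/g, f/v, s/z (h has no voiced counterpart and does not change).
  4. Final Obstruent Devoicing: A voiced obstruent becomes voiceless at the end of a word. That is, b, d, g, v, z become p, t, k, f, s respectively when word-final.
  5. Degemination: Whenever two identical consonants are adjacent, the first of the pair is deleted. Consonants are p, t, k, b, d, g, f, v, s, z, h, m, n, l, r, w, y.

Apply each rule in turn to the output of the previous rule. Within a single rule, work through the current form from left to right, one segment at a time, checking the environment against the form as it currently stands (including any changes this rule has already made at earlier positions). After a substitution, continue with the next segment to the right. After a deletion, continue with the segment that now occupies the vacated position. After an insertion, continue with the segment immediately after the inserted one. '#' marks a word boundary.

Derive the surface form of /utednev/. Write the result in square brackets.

[utnf]

1 Syncope: [utednev] → [utdnv]
2 Final Vowel Raising: no change — [utdnv]
3 Progressive Voicing Assimilation: [utdnv] → [uttnv]
4 Final Obstruent Devoicing: [uttnv] → [uttnf]
5 Degemination: [uttnf] → [utnf]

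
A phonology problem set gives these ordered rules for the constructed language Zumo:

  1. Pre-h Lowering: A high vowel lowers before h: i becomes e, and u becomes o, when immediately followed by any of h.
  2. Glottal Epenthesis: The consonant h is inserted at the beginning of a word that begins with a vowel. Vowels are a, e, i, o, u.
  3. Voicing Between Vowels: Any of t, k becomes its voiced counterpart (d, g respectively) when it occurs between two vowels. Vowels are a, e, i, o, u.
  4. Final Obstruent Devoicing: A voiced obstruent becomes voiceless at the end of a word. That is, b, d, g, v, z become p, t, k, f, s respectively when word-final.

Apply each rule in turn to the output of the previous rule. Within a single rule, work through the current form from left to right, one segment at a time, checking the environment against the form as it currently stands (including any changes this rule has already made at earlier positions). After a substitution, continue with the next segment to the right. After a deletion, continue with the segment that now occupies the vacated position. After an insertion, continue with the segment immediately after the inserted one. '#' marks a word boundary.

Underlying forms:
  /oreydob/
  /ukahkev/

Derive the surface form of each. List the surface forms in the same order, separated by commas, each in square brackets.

/oreydob/:
  1 Pre-h Lowering: no change — [oreydob]
  2 Glottal Epenthesis: [oreydob] → [horeydob]
  3 Voicing Between Vowels: no change — [horeydob]
  4 Final Obstruent Devoicing: [horeydob] → [horeydop]
/ukahkev/:
  1 Pre-h Lowering: no change — [ukahkev]
  2 Glottal Epenthesis: [ukahkev] → [hukahkev]
  3 Voicing Between Vowels: [hukahkev] → [hugahkev]
  4 Final Obstruent Devoicing: [hugahkev] → [hugahkef]

[horeydop], [hugahkef]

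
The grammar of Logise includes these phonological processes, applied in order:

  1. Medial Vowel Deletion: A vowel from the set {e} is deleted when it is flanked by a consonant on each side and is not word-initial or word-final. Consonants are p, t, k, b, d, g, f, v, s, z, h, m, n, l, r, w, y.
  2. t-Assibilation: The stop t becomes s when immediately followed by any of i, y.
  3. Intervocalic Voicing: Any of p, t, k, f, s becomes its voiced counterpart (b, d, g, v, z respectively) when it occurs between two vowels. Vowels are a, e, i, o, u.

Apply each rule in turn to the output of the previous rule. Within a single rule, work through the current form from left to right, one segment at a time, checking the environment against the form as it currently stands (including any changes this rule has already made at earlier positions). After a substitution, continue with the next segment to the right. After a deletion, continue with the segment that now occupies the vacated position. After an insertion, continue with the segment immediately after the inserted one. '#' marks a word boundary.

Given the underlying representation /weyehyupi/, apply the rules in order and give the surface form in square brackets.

[wyhyubi]

1 Medial Vowel Deletion: [weyehyupi] → [wyhyupi]
2 t-Assibilation: no change — [wyhyupi]
3 Intervocalic Voicing: [wyhyupi] → [wyhyubi]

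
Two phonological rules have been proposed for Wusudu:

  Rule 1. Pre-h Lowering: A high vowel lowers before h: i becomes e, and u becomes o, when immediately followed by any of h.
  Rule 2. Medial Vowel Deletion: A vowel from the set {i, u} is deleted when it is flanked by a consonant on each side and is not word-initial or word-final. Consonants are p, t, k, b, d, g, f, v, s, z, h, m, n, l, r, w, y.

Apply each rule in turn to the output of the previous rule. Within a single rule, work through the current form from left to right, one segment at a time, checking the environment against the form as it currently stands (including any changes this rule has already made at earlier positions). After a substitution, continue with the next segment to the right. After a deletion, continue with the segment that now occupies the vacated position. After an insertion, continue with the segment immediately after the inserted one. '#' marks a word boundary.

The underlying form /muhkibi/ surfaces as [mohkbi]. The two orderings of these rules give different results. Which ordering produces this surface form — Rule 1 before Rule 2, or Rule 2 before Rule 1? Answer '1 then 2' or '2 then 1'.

1 then 2

Order 1 then 2:
  1 Pre-h Lowering: [muhkibi] → [mohkibi]
  2 Medial Vowel Deletion: [mohkibi] → [mohkbi]
  result: [mohkbi]
Order 2 then 1:
  2 Medial Vowel Deletion: [muhkibi] → [mhkbi]
  1 Pre-h Lowering: no change — [mhkbi]
  result: [mhkbi]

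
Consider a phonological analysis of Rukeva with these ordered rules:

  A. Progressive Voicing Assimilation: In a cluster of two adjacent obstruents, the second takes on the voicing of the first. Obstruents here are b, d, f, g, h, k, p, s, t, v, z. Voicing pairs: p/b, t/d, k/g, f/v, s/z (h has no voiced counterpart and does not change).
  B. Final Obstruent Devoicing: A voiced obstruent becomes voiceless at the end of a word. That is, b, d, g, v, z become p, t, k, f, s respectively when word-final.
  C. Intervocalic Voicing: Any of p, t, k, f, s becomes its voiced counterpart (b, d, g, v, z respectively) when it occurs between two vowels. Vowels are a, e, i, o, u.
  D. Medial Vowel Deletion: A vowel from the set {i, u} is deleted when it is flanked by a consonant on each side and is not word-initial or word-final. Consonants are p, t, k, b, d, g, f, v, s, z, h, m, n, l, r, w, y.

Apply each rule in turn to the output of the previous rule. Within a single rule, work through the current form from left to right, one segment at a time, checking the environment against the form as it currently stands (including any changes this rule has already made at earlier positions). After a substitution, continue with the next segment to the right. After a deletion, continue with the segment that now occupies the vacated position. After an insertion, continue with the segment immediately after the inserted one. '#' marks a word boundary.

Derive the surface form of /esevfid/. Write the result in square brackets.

A Progressive Voicing Assimilation: [esevfid] → [esevvid]
B Final Obstruent Devoicing: [esevvid] → [esevvit]
C Intervocalic Voicing: [esevvit] → [ezevvit]
D Medial Vowel Deletion: [ezevvit] → [ezevvt]

[ezevvt]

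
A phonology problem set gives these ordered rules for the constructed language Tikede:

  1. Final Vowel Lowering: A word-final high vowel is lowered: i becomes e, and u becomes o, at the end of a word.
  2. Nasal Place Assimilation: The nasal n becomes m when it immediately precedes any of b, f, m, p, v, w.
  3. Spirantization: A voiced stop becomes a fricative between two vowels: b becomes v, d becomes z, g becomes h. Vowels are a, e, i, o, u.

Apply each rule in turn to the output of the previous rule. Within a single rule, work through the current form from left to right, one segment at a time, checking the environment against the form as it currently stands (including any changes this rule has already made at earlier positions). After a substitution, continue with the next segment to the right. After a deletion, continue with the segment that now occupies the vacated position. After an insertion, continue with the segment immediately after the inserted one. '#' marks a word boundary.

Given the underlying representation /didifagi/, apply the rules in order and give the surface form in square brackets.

[dizifahe]

1 Final Vowel Lowering: [didifagi] → [didifage]
2 Nasal Place Assimilation: no change — [didifage]
3 Spirantization: [didifage] → [dizifahe]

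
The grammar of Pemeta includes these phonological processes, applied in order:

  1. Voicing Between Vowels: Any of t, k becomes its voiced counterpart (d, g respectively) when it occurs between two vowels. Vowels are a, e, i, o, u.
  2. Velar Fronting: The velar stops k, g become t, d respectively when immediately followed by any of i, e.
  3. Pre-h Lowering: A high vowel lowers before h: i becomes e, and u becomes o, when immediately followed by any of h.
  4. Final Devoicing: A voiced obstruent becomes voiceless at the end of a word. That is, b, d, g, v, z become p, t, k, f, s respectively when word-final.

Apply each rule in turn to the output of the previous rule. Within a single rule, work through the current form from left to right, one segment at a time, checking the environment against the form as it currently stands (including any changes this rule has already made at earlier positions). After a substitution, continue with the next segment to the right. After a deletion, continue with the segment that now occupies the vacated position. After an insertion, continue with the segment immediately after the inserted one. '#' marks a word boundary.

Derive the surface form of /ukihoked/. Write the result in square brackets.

1 Voicing Between Vowels: [ukihoked] → [ugihoged]
2 Velar Fronting: [ugihoged] → [udihoded]
3 Pre-h Lowering: [udihoded] → [udehoded]
4 Final Devoicing: [udehoded] → [udehodet]

[udehodet]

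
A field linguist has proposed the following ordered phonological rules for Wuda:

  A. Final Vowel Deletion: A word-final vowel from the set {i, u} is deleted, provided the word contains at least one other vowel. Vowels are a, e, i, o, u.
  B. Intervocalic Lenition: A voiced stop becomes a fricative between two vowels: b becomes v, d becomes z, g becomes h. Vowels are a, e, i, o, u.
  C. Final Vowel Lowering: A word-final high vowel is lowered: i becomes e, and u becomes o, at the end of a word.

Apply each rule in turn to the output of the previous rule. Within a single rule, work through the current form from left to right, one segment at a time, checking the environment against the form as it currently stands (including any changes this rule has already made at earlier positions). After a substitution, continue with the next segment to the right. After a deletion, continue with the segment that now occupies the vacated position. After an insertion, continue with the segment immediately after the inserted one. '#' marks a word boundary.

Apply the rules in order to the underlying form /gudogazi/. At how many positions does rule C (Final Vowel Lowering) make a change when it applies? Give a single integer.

A Final Vowel Deletion: [gudogazi] → [gudogaz]
B Intervocalic Lenition: [gudogaz] → [guzohaz]
C Final Vowel Lowering: no change — [guzohaz]
Rule C changed 0 position(s).

0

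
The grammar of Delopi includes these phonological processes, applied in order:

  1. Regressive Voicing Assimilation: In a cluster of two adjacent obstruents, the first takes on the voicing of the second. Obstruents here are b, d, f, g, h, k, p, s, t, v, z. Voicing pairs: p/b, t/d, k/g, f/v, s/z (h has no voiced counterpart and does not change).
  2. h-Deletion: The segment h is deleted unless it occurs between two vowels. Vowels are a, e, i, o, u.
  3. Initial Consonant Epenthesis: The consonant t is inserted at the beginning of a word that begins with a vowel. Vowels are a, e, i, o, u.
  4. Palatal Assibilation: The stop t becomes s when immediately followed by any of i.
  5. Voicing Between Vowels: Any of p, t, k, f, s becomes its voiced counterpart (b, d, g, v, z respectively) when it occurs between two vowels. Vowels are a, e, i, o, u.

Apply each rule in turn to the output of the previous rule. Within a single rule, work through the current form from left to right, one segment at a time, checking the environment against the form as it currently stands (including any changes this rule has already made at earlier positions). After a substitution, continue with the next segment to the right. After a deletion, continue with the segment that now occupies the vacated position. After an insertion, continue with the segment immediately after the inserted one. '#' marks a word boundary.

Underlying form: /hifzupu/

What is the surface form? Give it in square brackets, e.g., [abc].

1 Regressive Voicing Assimilation: [hifzupu] → [hivzupu]
2 h-Deletion: [hivzupu] → [ivzupu]
3 Initial Consonant Epenthesis: [ivzupu] → [tivzupu]
4 Palatal Assibilation: [tivzupu] → [sivzupu]
5 Voicing Between Vowels: [sivzupu] → [sivzubu]

[sivzubu]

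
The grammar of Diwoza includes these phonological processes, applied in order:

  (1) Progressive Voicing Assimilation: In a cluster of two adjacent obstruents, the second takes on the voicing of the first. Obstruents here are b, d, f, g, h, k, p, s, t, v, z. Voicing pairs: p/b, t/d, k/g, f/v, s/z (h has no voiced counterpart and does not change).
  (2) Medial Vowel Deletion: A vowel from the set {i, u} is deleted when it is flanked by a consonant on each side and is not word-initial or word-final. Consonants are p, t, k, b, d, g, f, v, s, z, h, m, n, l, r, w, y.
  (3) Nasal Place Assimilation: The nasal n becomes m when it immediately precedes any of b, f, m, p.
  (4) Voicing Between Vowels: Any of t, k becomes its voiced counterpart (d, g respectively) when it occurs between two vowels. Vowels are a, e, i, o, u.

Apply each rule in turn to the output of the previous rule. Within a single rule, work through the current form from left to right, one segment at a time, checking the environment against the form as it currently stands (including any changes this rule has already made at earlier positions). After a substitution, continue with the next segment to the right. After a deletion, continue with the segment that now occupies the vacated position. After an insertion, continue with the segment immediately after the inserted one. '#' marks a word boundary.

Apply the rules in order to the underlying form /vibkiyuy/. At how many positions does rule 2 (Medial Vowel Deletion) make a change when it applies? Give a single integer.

(1) Progressive Voicing Assimilation: [vibkiyuy] → [vibgiyuy]
(2) Medial Vowel Deletion: [vibgiyuy] → [vbgyy]
(3) Nasal Place Assimilation: no change — [vbgyy]
(4) Voicing Between Vowels: no change — [vbgyy]
Rule 2 changed 3 position(s).

3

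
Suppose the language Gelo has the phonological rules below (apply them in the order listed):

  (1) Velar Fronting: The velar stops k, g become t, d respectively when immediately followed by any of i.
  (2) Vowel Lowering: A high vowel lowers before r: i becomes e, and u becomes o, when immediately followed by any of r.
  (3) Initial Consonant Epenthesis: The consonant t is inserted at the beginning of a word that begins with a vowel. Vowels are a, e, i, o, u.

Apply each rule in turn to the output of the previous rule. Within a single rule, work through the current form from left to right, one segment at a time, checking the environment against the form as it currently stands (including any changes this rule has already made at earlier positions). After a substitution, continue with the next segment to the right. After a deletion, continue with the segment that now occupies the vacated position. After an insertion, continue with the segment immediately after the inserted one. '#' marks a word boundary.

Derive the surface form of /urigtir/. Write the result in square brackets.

[torigter]

(1) Velar Fronting: no change — [urigtir]
(2) Vowel Lowering: [urigtir] → [origter]
(3) Initial Consonant Epenthesis: [origter] → [torigter]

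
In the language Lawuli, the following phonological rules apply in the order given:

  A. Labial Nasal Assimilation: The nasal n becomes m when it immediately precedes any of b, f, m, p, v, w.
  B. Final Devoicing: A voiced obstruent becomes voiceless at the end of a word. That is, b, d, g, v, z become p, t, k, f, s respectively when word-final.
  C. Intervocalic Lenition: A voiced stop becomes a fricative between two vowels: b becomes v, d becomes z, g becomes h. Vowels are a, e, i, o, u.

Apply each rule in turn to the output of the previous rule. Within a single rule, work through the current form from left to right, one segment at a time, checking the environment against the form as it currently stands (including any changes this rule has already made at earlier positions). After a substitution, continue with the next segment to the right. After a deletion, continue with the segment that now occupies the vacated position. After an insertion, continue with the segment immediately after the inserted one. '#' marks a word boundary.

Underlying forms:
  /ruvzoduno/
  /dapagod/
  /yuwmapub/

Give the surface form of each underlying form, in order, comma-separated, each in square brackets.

[ruvzozuno], [dapahot], [yuwmapup]

/ruvzoduno/:
  A Labial Nasal Assimilation: no change — [ruvzoduno]
  B Final Devoicing: no change — [ruvzoduno]
  C Intervocalic Lenition: [ruvzoduno] → [ruvzozuno]
/dapagod/:
  A Labial Nasal Assimilation: no change — [dapagod]
  B Final Devoicing: [dapagod] → [dapagot]
  C Intervocalic Lenition: [dapagot] → [dapahot]
/yuwmapub/:
  A Labial Nasal Assimilation: no change — [yuwmapub]
  B Final Devoicing: [yuwmapub] → [yuwmapup]
  C Intervocalic Lenition: no change — [yuwmapup]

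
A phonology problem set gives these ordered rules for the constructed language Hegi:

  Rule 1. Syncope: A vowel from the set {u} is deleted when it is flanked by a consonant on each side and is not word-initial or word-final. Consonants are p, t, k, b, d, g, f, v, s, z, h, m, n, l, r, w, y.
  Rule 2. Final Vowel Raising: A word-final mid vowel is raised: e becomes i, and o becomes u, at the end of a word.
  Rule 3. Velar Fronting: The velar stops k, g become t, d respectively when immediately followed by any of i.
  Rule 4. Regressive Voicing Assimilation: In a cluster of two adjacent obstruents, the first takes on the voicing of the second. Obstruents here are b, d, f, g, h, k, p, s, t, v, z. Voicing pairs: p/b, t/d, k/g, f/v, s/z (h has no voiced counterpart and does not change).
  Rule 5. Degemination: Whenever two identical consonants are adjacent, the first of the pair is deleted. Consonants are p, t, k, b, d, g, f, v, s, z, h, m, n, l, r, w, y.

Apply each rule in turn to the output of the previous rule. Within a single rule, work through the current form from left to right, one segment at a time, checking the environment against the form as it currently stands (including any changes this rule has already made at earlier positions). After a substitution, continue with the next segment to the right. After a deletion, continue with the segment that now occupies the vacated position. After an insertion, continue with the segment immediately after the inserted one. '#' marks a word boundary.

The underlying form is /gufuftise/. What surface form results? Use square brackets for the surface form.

Rule 1 Syncope: [gufuftise] → [gfftise]
Rule 2 Final Vowel Raising: [gfftise] → [gfftisi]
Rule 3 Velar Fronting: no change — [gfftisi]
Rule 4 Regressive Voicing Assimilation: [gfftisi] → [kfftisi]
Rule 5 Degemination: [kfftisi] → [kftisi]

[kftisi]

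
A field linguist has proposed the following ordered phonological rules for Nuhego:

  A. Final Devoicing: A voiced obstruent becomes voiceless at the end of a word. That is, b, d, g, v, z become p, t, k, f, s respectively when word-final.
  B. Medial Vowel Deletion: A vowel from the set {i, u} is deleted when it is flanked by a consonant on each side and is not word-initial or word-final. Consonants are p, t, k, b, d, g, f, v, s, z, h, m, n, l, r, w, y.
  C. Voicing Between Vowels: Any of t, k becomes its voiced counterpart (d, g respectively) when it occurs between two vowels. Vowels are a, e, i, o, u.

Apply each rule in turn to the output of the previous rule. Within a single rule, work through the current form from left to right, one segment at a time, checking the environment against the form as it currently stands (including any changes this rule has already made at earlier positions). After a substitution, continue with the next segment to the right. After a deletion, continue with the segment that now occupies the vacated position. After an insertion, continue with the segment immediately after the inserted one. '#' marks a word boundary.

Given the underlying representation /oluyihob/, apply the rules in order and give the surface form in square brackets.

[olyhop]

A Final Devoicing: [oluyihob] → [oluyihop]
B Medial Vowel Deletion: [oluyihop] → [olyhop]
C Voicing Between Vowels: no change — [olyhop]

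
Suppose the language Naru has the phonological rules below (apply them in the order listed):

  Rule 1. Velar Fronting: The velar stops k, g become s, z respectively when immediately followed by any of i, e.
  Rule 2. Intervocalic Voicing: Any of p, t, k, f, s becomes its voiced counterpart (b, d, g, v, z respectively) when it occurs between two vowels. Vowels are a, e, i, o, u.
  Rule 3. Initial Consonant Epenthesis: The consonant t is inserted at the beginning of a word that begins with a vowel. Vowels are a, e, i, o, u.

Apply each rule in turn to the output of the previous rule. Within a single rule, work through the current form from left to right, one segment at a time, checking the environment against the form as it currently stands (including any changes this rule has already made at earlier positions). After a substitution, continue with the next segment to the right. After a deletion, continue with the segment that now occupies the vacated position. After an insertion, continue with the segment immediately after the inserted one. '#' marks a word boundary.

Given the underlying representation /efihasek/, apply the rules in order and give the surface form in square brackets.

Rule 1 Velar Fronting: no change — [efihasek]
Rule 2 Intervocalic Voicing: [efihasek] → [evihazek]
Rule 3 Initial Consonant Epenthesis: [evihazek] → [tevihazek]

[tevihazek]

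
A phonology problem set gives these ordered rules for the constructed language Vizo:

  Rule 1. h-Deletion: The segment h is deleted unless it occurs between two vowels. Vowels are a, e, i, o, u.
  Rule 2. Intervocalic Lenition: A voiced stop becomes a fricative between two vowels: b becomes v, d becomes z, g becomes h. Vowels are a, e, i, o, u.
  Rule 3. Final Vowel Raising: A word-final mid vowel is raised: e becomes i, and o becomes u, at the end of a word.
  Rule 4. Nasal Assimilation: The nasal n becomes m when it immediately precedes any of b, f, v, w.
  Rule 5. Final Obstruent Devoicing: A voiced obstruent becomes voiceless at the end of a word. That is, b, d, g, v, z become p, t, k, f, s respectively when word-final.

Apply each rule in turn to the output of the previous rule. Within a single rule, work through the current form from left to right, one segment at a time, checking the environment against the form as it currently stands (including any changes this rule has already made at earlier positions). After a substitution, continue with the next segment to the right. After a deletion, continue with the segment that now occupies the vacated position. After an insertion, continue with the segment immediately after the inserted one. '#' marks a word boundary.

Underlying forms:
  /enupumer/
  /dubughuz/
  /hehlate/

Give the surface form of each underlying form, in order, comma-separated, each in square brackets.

[enupumer], [duvuhus], [elati]

/enupumer/:
  Rule 1 h-Deletion: no change — [enupumer]
  Rule 2 Intervocalic Lenition: no change — [enupumer]
  Rule 3 Final Vowel Raising: no change — [enupumer]
  Rule 4 Nasal Assimilation: no change — [enupumer]
  Rule 5 Final Obstruent Devoicing: no change — [enupumer]
/dubughuz/:
  Rule 1 h-Deletion: [dubughuz] → [dubuguz]
  Rule 2 Intervocalic Lenition: [dubuguz] → [duvuhuz]
  Rule 3 Final Vowel Raising: no change — [duvuhuz]
  Rule 4 Nasal Assimilation: no change — [duvuhuz]
  Rule 5 Final Obstruent Devoicing: [duvuhuz] → [duvuhus]
/hehlate/:
  Rule 1 h-Deletion: [hehlate] → [elate]
  Rule 2 Intervocalic Lenition: no change — [elate]
  Rule 3 Final Vowel Raising: [elate] → [elati]
  Rule 4 Nasal Assimilation: no change — [elati]
  Rule 5 Final Obstruent Devoicing: no change — [elati]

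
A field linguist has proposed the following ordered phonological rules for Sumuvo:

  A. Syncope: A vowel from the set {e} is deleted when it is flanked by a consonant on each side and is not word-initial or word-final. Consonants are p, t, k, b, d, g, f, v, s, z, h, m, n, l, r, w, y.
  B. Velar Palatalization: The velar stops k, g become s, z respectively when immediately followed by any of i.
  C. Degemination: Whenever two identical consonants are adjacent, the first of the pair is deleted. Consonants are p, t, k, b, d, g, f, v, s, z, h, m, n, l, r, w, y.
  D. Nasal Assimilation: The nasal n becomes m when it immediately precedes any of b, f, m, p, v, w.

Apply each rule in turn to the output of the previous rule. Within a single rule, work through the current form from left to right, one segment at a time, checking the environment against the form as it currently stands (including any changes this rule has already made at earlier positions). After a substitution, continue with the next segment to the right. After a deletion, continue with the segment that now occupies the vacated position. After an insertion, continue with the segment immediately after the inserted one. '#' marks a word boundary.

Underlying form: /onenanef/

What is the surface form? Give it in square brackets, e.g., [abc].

[onamf]

A Syncope: [onenanef] → [onnanf]
B Velar Palatalization: no change — [onnanf]
C Degemination: [onnanf] → [onanf]
D Nasal Assimilation: [onanf] → [onamf]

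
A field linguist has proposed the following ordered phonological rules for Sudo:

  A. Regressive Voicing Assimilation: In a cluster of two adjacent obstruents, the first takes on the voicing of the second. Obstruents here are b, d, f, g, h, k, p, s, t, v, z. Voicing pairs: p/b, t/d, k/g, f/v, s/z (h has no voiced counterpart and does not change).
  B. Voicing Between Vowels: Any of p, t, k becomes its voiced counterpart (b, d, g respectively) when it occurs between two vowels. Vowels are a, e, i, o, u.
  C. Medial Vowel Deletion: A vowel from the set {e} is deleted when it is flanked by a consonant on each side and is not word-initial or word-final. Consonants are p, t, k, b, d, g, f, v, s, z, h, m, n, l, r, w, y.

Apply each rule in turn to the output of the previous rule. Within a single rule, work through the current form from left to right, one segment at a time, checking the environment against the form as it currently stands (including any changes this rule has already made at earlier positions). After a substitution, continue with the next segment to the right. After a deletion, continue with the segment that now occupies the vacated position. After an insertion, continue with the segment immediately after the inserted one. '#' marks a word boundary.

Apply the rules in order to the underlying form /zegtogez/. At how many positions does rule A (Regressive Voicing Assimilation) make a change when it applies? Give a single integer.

A Regressive Voicing Assimilation: [zegtogez] → [zektogez]
B Voicing Between Vowels: no change — [zektogez]
C Medial Vowel Deletion: [zektogez] → [zktogz]
Rule A changed 1 position(s).

1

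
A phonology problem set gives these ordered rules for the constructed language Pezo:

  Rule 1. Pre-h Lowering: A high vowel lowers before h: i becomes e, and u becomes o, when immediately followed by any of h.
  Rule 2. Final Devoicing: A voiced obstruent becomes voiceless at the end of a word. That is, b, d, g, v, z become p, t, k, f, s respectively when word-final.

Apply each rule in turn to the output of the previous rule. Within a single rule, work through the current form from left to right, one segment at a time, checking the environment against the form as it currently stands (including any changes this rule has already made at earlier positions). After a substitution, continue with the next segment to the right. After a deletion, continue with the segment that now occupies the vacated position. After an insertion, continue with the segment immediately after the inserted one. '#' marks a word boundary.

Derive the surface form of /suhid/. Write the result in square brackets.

Rule 1 Pre-h Lowering: [suhid] → [sohid]
Rule 2 Final Devoicing: [sohid] → [sohit]

[sohit]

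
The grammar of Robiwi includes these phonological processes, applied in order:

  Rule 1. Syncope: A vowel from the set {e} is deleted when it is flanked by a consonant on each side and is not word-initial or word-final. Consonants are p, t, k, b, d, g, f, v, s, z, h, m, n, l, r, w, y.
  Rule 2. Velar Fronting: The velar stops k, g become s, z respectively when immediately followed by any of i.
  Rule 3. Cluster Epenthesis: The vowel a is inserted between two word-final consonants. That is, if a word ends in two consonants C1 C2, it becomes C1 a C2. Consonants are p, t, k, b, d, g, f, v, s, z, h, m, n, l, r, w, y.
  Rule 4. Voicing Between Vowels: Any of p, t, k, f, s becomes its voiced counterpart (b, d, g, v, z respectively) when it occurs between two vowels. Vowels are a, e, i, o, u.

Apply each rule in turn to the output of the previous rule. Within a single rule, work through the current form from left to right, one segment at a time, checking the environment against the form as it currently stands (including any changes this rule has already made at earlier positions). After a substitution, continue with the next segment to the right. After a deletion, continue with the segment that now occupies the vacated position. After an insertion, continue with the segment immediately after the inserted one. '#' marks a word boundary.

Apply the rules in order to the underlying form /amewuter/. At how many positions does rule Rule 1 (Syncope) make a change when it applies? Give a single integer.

2

Rule 1 Syncope: [amewuter] → [amwutr]
Rule 2 Velar Fronting: no change — [amwutr]
Rule 3 Cluster Epenthesis: [amwutr] → [amwutar]
Rule 4 Voicing Between Vowels: [amwutar] → [amwudar]
Rule Rule 1 changed 2 position(s).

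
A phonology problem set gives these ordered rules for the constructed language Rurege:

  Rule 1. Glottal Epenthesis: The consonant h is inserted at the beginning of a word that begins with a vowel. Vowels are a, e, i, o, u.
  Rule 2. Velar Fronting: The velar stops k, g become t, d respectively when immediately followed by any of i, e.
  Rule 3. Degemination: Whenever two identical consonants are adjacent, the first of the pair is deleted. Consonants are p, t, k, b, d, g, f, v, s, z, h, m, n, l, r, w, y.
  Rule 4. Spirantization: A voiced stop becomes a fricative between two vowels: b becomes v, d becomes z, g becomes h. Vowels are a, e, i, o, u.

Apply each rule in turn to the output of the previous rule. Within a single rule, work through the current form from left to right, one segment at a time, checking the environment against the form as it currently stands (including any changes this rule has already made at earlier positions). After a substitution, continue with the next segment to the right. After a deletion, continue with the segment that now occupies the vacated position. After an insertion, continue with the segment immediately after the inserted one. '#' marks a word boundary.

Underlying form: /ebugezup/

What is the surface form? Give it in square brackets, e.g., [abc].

Rule 1 Glottal Epenthesis: [ebugezup] → [hebugezup]
Rule 2 Velar Fronting: [hebugezup] → [hebudezup]
Rule 3 Degemination: no change — [hebudezup]
Rule 4 Spirantization: [hebudezup] → [hevuzezup]

[hevuzezup]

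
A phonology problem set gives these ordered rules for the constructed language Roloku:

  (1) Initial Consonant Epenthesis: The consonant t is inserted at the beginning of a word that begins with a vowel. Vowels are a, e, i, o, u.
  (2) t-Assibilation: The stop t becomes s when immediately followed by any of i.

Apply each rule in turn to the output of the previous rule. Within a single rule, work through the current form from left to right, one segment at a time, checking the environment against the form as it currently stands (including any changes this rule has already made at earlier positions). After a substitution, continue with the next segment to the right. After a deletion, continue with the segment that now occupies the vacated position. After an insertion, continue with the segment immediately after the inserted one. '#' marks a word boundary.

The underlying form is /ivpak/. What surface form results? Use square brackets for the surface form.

(1) Initial Consonant Epenthesis: [ivpak] → [tivpak]
(2) t-Assibilation: [tivpak] → [sivpak]

[sivpak]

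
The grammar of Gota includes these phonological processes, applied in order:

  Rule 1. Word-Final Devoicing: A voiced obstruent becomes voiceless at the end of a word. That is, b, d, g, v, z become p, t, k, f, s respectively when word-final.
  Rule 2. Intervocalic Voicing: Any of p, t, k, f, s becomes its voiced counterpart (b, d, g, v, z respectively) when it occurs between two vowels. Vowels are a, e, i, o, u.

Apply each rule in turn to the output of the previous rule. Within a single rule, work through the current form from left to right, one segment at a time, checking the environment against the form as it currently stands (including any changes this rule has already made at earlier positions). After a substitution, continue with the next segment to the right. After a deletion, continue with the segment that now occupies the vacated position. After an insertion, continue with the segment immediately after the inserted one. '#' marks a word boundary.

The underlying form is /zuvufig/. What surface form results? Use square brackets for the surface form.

[zuvuvik]

Rule 1 Word-Final Devoicing: [zuvufig] → [zuvufik]
Rule 2 Intervocalic Voicing: [zuvufik] → [zuvuvik]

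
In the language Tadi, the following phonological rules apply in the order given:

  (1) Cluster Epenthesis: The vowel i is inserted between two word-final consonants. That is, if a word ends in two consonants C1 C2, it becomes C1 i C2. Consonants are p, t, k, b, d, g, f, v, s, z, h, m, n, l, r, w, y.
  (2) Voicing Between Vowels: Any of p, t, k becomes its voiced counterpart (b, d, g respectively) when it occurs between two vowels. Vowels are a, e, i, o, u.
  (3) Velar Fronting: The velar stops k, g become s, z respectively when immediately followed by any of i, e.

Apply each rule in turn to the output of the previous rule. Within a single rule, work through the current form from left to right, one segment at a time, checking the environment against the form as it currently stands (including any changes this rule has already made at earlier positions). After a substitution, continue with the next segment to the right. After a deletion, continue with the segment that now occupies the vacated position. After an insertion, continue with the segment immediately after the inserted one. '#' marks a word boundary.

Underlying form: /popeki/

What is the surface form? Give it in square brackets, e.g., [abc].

(1) Cluster Epenthesis: no change — [popeki]
(2) Voicing Between Vowels: [popeki] → [pobegi]
(3) Velar Fronting: [pobegi] → [pobezi]

[pobezi]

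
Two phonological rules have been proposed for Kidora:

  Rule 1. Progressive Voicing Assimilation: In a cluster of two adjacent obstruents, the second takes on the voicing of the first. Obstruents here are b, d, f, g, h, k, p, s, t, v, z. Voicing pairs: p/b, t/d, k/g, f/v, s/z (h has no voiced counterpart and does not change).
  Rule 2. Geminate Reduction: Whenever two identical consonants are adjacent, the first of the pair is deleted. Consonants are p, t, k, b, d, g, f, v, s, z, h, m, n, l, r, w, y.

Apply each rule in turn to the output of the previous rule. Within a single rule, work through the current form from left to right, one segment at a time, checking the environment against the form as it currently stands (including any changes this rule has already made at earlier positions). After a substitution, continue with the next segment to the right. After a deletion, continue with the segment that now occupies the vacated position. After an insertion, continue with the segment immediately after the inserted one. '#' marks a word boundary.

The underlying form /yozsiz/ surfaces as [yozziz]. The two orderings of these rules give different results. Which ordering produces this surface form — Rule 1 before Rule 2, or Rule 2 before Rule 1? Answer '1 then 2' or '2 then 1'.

Order 1 then 2:
  1 Progressive Voicing Assimilation: [yozsiz] → [yozziz]
  2 Geminate Reduction: [yozziz] → [yoziz]
  result: [yoziz]
Order 2 then 1:
  2 Geminate Reduction: no change — [yozsiz]
  1 Progressive Voicing Assimilation: [yozsiz] → [yozziz]
  result: [yozziz]

2 then 1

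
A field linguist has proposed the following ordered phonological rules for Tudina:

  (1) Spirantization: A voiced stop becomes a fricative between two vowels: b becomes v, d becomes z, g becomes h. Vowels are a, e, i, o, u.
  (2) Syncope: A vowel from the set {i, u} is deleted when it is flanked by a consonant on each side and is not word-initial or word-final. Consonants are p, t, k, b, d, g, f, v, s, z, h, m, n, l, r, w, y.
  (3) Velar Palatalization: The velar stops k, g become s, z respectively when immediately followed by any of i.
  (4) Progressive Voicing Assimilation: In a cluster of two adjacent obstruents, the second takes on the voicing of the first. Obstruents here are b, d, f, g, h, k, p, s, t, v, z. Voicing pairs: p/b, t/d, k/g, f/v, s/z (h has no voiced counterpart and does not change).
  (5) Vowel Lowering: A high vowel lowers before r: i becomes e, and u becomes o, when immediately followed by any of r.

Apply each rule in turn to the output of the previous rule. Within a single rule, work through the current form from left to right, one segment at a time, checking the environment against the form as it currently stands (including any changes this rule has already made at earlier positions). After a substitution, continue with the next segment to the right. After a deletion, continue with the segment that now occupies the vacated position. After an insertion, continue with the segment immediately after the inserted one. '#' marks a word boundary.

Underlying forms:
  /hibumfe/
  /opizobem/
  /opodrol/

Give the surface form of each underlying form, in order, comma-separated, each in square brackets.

/hibumfe/:
  (1) Spirantization: [hibumfe] → [hivumfe]
  (2) Syncope: [hivumfe] → [hvmfe]
  (3) Velar Palatalization: no change — [hvmfe]
  (4) Progressive Voicing Assimilation: [hvmfe] → [hfmfe]
  (5) Vowel Lowering: no change — [hfmfe]
/opizobem/:
  (1) Spirantization: [opizobem] → [opizovem]
  (2) Syncope: [opizovem] → [opzovem]
  (3) Velar Palatalization: no change — [opzovem]
  (4) Progressive Voicing Assimilation: [opzovem] → [opsovem]
  (5) Vowel Lowering: no change — [opsovem]
/opodrol/:
  (1) Spirantization: no change — [opodrol]
  (2) Syncope: no change — [opodrol]
  (3) Velar Palatalization: no change — [opodrol]
  (4) Progressive Voicing Assimilation: no change — [opodrol]
  (5) Vowel Lowering: no change — [opodrol]

[hfmfe], [opsovem], [opodrol]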